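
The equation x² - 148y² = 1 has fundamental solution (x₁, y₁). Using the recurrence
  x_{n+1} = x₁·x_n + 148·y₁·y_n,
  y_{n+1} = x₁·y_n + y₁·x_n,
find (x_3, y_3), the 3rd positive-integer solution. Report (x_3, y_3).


Step 1: Find the fundamental solution (x₁, y₁) of x² - 148y² = 1.
  Expand √148 as a continued fraction. a₀ = ⌊√148⌋ = 12; iterate m_{k+1} = d_k·a_k − m_k, d_{k+1} = (148 − m_{k+1}²)/d_k, a_{k+1} = ⌊(a₀ + m_{k+1})/d_{k+1}⌋ (starting m₀ = 0, d₀ = 1), with convergents p_k = a_k·p_{k-1} + p_{k-2}, q_k = a_k·q_{k-1} + q_{k-2} (p₋₁ = 1, q₋₁ = 0):
  k = 0: a₀ = 12; p₀/q₀ = 12/1; p₀² − 148·q₀² = 144 − 148 = -4.
  k = 1: m = 12, d = 4, a = ⌊(12 + 12)/4⌋ = 6; p/q = (6·12 + 1)/(6·1 + 0) = 73/6; p² − 148·q² = 5329 − 5328 = 1.
  The first convergent with p² − 148·q² = 1 gives the fundamental solution (x₁, y₁) = (73, 6).
Step 2: Apply the recurrence (x_{n+1}, y_{n+1}) = (x₁x_n + 148y₁y_n, x₁y_n + y₁x_n) repeatedly.
  From (x_1, y_1) = (73, 6): x_2 = 73·73 + 148·6·6 = 10657; y_2 = 73·6 + 6·73 = 876.
  From (x_2, y_2) = (10657, 876): x_3 = 73·10657 + 148·6·876 = 1555849; y_3 = 73·876 + 6·10657 = 127890.
Step 3: Verify x_3² - 148·y_3² = 2420666110801 - 2420666110800 = 1 (should be 1). ✓

(x_1, y_1) = (73, 6); (x_3, y_3) = (1555849, 127890).


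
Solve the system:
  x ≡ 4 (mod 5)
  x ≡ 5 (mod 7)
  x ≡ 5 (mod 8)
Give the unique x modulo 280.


Moduli 5, 7, 8 are pairwise coprime; by CRT there is a unique solution modulo M = 5 · 7 · 8 = 280.
Solve pairwise, accumulating the modulus:
  Start with x ≡ 4 (mod 5).
  Combine with x ≡ 5 (mod 7): since gcd(5, 7) = 1, we get a unique residue mod 35.
    Write x = 4 + 5·t and substitute into x ≡ 5 (mod 7): 5·t ≡ 5 − 4 = 1 (mod 7).
    The inverse of 5 mod 7 is 3 (since 5·3 = 15 = 2·7 + 1), so t ≡ 3·1 = 3 ≡ 3 (mod 7).
    Then x = 4 + 5·3 = 19, valid modulo lcm(5, 7) = 35: x ≡ 19 (mod 35).
  Combine with x ≡ 5 (mod 8): since gcd(35, 8) = 1, we get a unique residue mod 280.
    Write x = 19 + 35·t and substitute into x ≡ 5 (mod 8): 35·t ≡ 5 − 19 = -14 (mod 8).
    Reduce coefficients mod 8: 3·t ≡ 2 (mod 8).
    The inverse of 3 mod 8 is 3 (since 3·3 = 9 = 1·8 + 1), so t ≡ 3·2 = 6 ≡ 6 (mod 8).
    Then x = 19 + 35·6 = 229, valid modulo lcm(35, 8) = 280: x ≡ 229 (mod 280).
Verify: 229 mod 5 = 4 ✓, 229 mod 7 = 5 ✓, 229 mod 8 = 5 ✓.

x ≡ 229 (mod 280).


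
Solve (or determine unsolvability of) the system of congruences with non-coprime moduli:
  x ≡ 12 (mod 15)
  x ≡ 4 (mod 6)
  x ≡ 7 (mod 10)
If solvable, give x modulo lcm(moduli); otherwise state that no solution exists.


Moduli 15, 6, 10 are not pairwise coprime, so CRT works modulo lcm(m_i) when all pairwise compatibility conditions hold.
Pairwise compatibility: gcd(m_i, m_j) must divide a_i - a_j for every pair.
Merge one congruence at a time:
  Start: x ≡ 12 (mod 15).
  Combine with x ≡ 4 (mod 6): gcd(15, 6) = 3, and 4 - 12 = -8 is NOT divisible by 3.
    ⇒ system is inconsistent (no integer solution).

No solution (the system is inconsistent).


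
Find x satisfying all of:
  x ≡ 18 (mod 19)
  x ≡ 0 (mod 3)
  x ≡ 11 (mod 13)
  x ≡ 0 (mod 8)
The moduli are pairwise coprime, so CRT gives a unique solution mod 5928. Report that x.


Product of moduli M = 19 · 3 · 13 · 8 = 5928.
Merge one congruence at a time:
  Start: x ≡ 18 (mod 19).
  Combine with x ≡ 0 (mod 3); new modulus lcm = 57.
    Write x = 18 + 19·t and substitute into x ≡ 0 (mod 3): 19·t ≡ 0 − 18 = -18 (mod 3).
    Reduce coefficients mod 3: 1·t ≡ 0 (mod 3).
    So t ≡ 0 (mod 3).
    Then x = 18 + 19·0 = 18, valid modulo lcm(19, 3) = 57: x ≡ 18 (mod 57).
  Combine with x ≡ 11 (mod 13); new modulus lcm = 741.
    Write x = 18 + 57·t and substitute into x ≡ 11 (mod 13): 57·t ≡ 11 − 18 = -7 (mod 13).
    Reduce coefficients mod 13: 5·t ≡ 6 (mod 13).
    The inverse of 5 mod 13 is 8 (since 5·8 = 40 = 3·13 + 1), so t ≡ 8·6 = 48 ≡ 9 (mod 13).
    Then x = 18 + 57·9 = 531, valid modulo lcm(57, 13) = 741: x ≡ 531 (mod 741).
  Combine with x ≡ 0 (mod 8); new modulus lcm = 5928.
    Write x = 531 + 741·t and substitute into x ≡ 0 (mod 8): 741·t ≡ 0 − 531 = -531 (mod 8).
    Reduce coefficients mod 8: 5·t ≡ 5 (mod 8).
    The inverse of 5 mod 8 is 5 (since 5·5 = 25 = 3·8 + 1), so t ≡ 5·5 = 25 ≡ 1 (mod 8).
    Then x = 531 + 741·1 = 1272, valid modulo lcm(741, 8) = 5928: x ≡ 1272 (mod 5928).
Verify against each original: 1272 mod 19 = 18, 1272 mod 3 = 0, 1272 mod 13 = 11, 1272 mod 8 = 0.

x ≡ 1272 (mod 5928).


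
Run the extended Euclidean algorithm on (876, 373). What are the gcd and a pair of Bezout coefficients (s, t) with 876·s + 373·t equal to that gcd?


Euclidean algorithm on (876, 373) — divide until remainder is 0:
  876 = 2 · 373 + 130
  373 = 2 · 130 + 113
  130 = 1 · 113 + 17
  113 = 6 · 17 + 11
  17 = 1 · 11 + 6
  11 = 1 · 6 + 5
  6 = 1 · 5 + 1
  5 = 5 · 1 + 0
gcd(876, 373) = 1.
Track Bezout coefficients alongside the remainders: start with r₀ = 876 = a·1 + b·0 (s = 1, t = 0) and r₁ = 373 = a·0 + b·1 (s = 0, t = 1); each new remainder r_{k+1} = r_{k-1} − q_k·r_k inherits s_{k+1} = s_{k-1} − q_k·s_k, t_{k+1} = t_{k-1} − q_k·t_k, so r_k = a·s_k + b·t_k at every step:
  q = 2: r = 130, s = 1 − 2·0 = 1, t = 0 − 2·1 = -2  (check: 876·1 + 373·(-2) = 130)
  q = 2: r = 113, s = 0 − 2·1 = -2, t = 1 − 2·(-2) = 5  (check: 876·(-2) + 373·5 = 113)
  q = 1: r = 17, s = 1 − 1·(-2) = 3, t = -2 − 1·5 = -7  (check: 876·3 + 373·(-7) = 17)
  q = 6: r = 11, s = -2 − 6·3 = -20, t = 5 − 6·(-7) = 47  (check: 876·(-20) + 373·47 = 11)
  q = 1: r = 6, s = 3 − 1·(-20) = 23, t = -7 − 1·47 = -54  (check: 876·23 + 373·(-54) = 6)
  q = 1: r = 5, s = -20 − 1·23 = -43, t = 47 − 1·(-54) = 101  (check: 876·(-43) + 373·101 = 5)
  q = 1: r = 1, s = 23 − 1·(-43) = 66, t = -54 − 1·101 = -155  (check: 876·66 + 373·(-155) = 1)
The row with r = 1 (the gcd) gives the Bezout coefficients s = 66, t = -155.
Result: 876 · (66) + 373 · (-155) = 1.

gcd(876, 373) = 1; s = 66, t = -155 (check: 876·66 + 373·(-155) = 1).


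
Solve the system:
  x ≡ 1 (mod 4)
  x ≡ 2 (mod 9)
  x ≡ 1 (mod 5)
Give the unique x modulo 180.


Moduli 4, 9, 5 are pairwise coprime; by CRT there is a unique solution modulo M = 4 · 9 · 5 = 180.
Solve pairwise, accumulating the modulus:
  Start with x ≡ 1 (mod 4).
  Combine with x ≡ 2 (mod 9): since gcd(4, 9) = 1, we get a unique residue mod 36.
    Write x = 1 + 4·t and substitute into x ≡ 2 (mod 9): 4·t ≡ 2 − 1 = 1 (mod 9).
    The inverse of 4 mod 9 is 7 (since 4·7 = 28 = 3·9 + 1), so t ≡ 7·1 = 7 ≡ 7 (mod 9).
    Then x = 1 + 4·7 = 29, valid modulo lcm(4, 9) = 36: x ≡ 29 (mod 36).
  Combine with x ≡ 1 (mod 5): since gcd(36, 5) = 1, we get a unique residue mod 180.
    Write x = 29 + 36·t and substitute into x ≡ 1 (mod 5): 36·t ≡ 1 − 29 = -28 (mod 5).
    Reduce coefficients mod 5: 1·t ≡ 2 (mod 5).
    So t ≡ 2 (mod 5).
    Then x = 29 + 36·2 = 101, valid modulo lcm(36, 5) = 180: x ≡ 101 (mod 180).
Verify: 101 mod 4 = 1 ✓, 101 mod 9 = 2 ✓, 101 mod 5 = 1 ✓.

x ≡ 101 (mod 180).


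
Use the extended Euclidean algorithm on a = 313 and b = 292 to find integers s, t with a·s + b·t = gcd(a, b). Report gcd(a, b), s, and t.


Euclidean algorithm on (313, 292) — divide until remainder is 0:
  313 = 1 · 292 + 21
  292 = 13 · 21 + 19
  21 = 1 · 19 + 2
  19 = 9 · 2 + 1
  2 = 2 · 1 + 0
gcd(313, 292) = 1.
Track Bezout coefficients alongside the remainders: start with r₀ = 313 = a·1 + b·0 (s = 1, t = 0) and r₁ = 292 = a·0 + b·1 (s = 0, t = 1); each new remainder r_{k+1} = r_{k-1} − q_k·r_k inherits s_{k+1} = s_{k-1} − q_k·s_k, t_{k+1} = t_{k-1} − q_k·t_k, so r_k = a·s_k + b·t_k at every step:
  q = 1: r = 21, s = 1 − 1·0 = 1, t = 0 − 1·1 = -1  (check: 313·1 + 292·(-1) = 21)
  q = 13: r = 19, s = 0 − 13·1 = -13, t = 1 − 13·(-1) = 14  (check: 313·(-13) + 292·14 = 19)
  q = 1: r = 2, s = 1 − 1·(-13) = 14, t = -1 − 1·14 = -15  (check: 313·14 + 292·(-15) = 2)
  q = 9: r = 1, s = -13 − 9·14 = -139, t = 14 − 9·(-15) = 149  (check: 313·(-139) + 292·149 = 1)
The row with r = 1 (the gcd) gives the Bezout coefficients s = -139, t = 149.
Result: 313 · (-139) + 292 · (149) = 1.

gcd(313, 292) = 1; s = -139, t = 149 (check: 313·(-139) + 292·149 = 1).


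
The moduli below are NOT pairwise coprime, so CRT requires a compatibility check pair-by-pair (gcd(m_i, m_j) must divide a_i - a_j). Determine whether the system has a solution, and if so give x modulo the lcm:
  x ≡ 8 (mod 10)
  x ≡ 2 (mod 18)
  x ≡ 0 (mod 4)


Moduli 10, 18, 4 are not pairwise coprime, so CRT works modulo lcm(m_i) when all pairwise compatibility conditions hold.
Pairwise compatibility: gcd(m_i, m_j) must divide a_i - a_j for every pair.
Merge one congruence at a time:
  Start: x ≡ 8 (mod 10).
  Combine with x ≡ 2 (mod 18): gcd(10, 18) = 2; 2 - 8 = -6, which IS divisible by 2, so compatible.
    Write x = 8 + 10·t and substitute into x ≡ 2 (mod 18): 10·t ≡ 2 − 8 = -6 (mod 18).
    Divide the congruence (and modulus) by g = 2: 5·t ≡ -3 (mod 9).
    Reduce coefficients mod 9: 5·t ≡ 6 (mod 9).
    The inverse of 5 mod 9 is 2 (since 5·2 = 10 = 1·9 + 1), so t ≡ 2·6 = 12 ≡ 3 (mod 9).
    Then x = 8 + 10·3 = 38, valid modulo lcm(10, 18) = 90: x ≡ 38 (mod 90).
  Combine with x ≡ 0 (mod 4): gcd(90, 4) = 2; 0 - 38 = -38, which IS divisible by 2, so compatible.
    Write x = 38 + 90·t and substitute into x ≡ 0 (mod 4): 90·t ≡ 0 − 38 = -38 (mod 4).
    Divide the congruence (and modulus) by g = 2: 45·t ≡ -19 (mod 2).
    Reduce coefficients mod 2: 1·t ≡ 1 (mod 2).
    So t ≡ 1 (mod 2).
    Then x = 38 + 90·1 = 128, valid modulo lcm(90, 4) = 180: x ≡ 128 (mod 180).
Verify: 128 mod 10 = 8, 128 mod 18 = 2, 128 mod 4 = 0.

x ≡ 128 (mod 180).


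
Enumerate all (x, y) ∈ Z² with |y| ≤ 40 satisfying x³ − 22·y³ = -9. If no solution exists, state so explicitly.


The equation is x³ - 22y³ = -9. For fixed y, x³ = 22·y³ − 9, so a solution requires the RHS to be a perfect cube.
Strategy: iterate y from -40 to 40, compute RHS = 22·y³ − 9, and check whether it is a (positive or negative) perfect cube.
Check small values of y:
  y = 0: RHS = -9 is not a perfect cube.
  y = 1: RHS = 13 is not a perfect cube.
  y = -1: RHS = -31 is not a perfect cube.
  y = 2: RHS = 167 is not a perfect cube.
  y = -2: RHS = -185 is not a perfect cube.
  y = 3: RHS = 585 is not a perfect cube.
  y = -3: RHS = -603 is not a perfect cube.
Continuing the search up to |y| = 40 finds no solutions either.
No (x, y) in the scanned range satisfies the equation.

No integer solutions with |y| ≤ 40.


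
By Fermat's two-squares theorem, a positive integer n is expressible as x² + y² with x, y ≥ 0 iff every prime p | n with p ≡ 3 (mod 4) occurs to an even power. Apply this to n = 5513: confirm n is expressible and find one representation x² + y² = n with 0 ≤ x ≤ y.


Step 1: Factor n = 5513 = 37 · 149.
Step 2: Check the mod-4 condition on each prime factor: 37 ≡ 1 (mod 4), exponent 1; 149 ≡ 1 (mod 4), exponent 1.
All primes ≡ 3 (mod 4) appear to even exponent (or don't appear), so by the two-squares theorem n IS expressible as a sum of two squares.
Step 3: Build a representation. Here n = 37 · 149 is a product of primes ≡ 1 (mod 4). Each prime p ≡ 1 (mod 4) is itself a sum of two squares; find a² by testing p − a² for a perfect square:
  37: 37 − 1² = 36 = 6² ⇒ 37 = 1² + 6².
  149: 149 − 1² = 148, 149 − 2² = 145, 149 − 3² = 140, 149 − 4² = 133, 149 − 5² = 124, 149 − 6² = 113, 149 − 7² = 100 = 10² ⇒ 149 = 7² + 10².
  Combine using the Brahmagupta–Fibonacci identity (a² + b²)(c² + d²) = (ac − bd)² + (ad + bc)² = (ac + bd)² + (ad − bc)²:
  37 · 149 = 5513: from (1² + 6²)(7² + 10²), take (1·7 − 6·10, 1·10 + 6·7) = (7 − 60, 10 + 42) = (-53, 52); dropping signs (only squares matter) gives (53, 52); check 53² + 52² = 2809 + 2704 = 5513 ✓.
Step 4: Order so x ≤ y and verify: 52² + 53² = 2704 + 2809 = 5513 = n. ✓

n = 5513 = 52² + 53² (one valid representation with x ≤ y).


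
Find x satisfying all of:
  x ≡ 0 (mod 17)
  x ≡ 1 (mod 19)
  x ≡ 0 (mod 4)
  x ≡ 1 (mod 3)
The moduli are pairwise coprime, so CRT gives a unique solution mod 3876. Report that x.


Product of moduli M = 17 · 19 · 4 · 3 = 3876.
Merge one congruence at a time:
  Start: x ≡ 0 (mod 17).
  Combine with x ≡ 1 (mod 19); new modulus lcm = 323.
    Write x = 0 + 17·t and substitute into x ≡ 1 (mod 19): 17·t ≡ 1 − 0 = 1 (mod 19).
    The inverse of 17 mod 19 is 9 (since 17·9 = 153 = 8·19 + 1), so t ≡ 9·1 = 9 ≡ 9 (mod 19).
    Then x = 0 + 17·9 = 153, valid modulo lcm(17, 19) = 323: x ≡ 153 (mod 323).
  Combine with x ≡ 0 (mod 4); new modulus lcm = 1292.
    Write x = 153 + 323·t and substitute into x ≡ 0 (mod 4): 323·t ≡ 0 − 153 = -153 (mod 4).
    Reduce coefficients mod 4: 3·t ≡ 3 (mod 4).
    The inverse of 3 mod 4 is 3 (since 3·3 = 9 = 2·4 + 1), so t ≡ 3·3 = 9 ≡ 1 (mod 4).
    Then x = 153 + 323·1 = 476, valid modulo lcm(323, 4) = 1292: x ≡ 476 (mod 1292).
  Combine with x ≡ 1 (mod 3); new modulus lcm = 3876.
    Write x = 476 + 1292·t and substitute into x ≡ 1 (mod 3): 1292·t ≡ 1 − 476 = -475 (mod 3).
    Reduce coefficients mod 3: 2·t ≡ 2 (mod 3).
    The inverse of 2 mod 3 is 2 (since 2·2 = 4 = 1·3 + 1), so t ≡ 2·2 = 4 ≡ 1 (mod 3).
    Then x = 476 + 1292·1 = 1768, valid modulo lcm(1292, 3) = 3876: x ≡ 1768 (mod 3876).
Verify against each original: 1768 mod 17 = 0, 1768 mod 19 = 1, 1768 mod 4 = 0, 1768 mod 3 = 1.

x ≡ 1768 (mod 3876).


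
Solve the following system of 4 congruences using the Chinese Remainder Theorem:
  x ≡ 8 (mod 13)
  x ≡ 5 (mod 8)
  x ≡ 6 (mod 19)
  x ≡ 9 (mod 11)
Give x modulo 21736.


Product of moduli M = 13 · 8 · 19 · 11 = 21736.
Merge one congruence at a time:
  Start: x ≡ 8 (mod 13).
  Combine with x ≡ 5 (mod 8); new modulus lcm = 104.
    Write x = 8 + 13·t and substitute into x ≡ 5 (mod 8): 13·t ≡ 5 − 8 = -3 (mod 8).
    Reduce coefficients mod 8: 5·t ≡ 5 (mod 8).
    The inverse of 5 mod 8 is 5 (since 5·5 = 25 = 3·8 + 1), so t ≡ 5·5 = 25 ≡ 1 (mod 8).
    Then x = 8 + 13·1 = 21, valid modulo lcm(13, 8) = 104: x ≡ 21 (mod 104).
  Combine with x ≡ 6 (mod 19); new modulus lcm = 1976.
    Write x = 21 + 104·t and substitute into x ≡ 6 (mod 19): 104·t ≡ 6 − 21 = -15 (mod 19).
    Reduce coefficients mod 19: 9·t ≡ 4 (mod 19).
    The inverse of 9 mod 19 is 17 (since 9·17 = 153 = 8·19 + 1), so t ≡ 17·4 = 68 ≡ 11 (mod 19).
    Then x = 21 + 104·11 = 1165, valid modulo lcm(104, 19) = 1976: x ≡ 1165 (mod 1976).
  Combine with x ≡ 9 (mod 11); new modulus lcm = 21736.
    Write x = 1165 + 1976·t and substitute into x ≡ 9 (mod 11): 1976·t ≡ 9 − 1165 = -1156 (mod 11).
    Reduce coefficients mod 11: 7·t ≡ 10 (mod 11).
    The inverse of 7 mod 11 is 8 (since 7·8 = 56 = 5·11 + 1), so t ≡ 8·10 = 80 ≡ 3 (mod 11).
    Then x = 1165 + 1976·3 = 7093, valid modulo lcm(1976, 11) = 21736: x ≡ 7093 (mod 21736).
Verify against each original: 7093 mod 13 = 8, 7093 mod 8 = 5, 7093 mod 19 = 6, 7093 mod 11 = 9.

x ≡ 7093 (mod 21736).


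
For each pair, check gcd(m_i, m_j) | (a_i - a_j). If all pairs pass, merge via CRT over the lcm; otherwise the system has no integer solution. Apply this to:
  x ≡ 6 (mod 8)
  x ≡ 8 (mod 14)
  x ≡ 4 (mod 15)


Moduli 8, 14, 15 are not pairwise coprime, so CRT works modulo lcm(m_i) when all pairwise compatibility conditions hold.
Pairwise compatibility: gcd(m_i, m_j) must divide a_i - a_j for every pair.
Merge one congruence at a time:
  Start: x ≡ 6 (mod 8).
  Combine with x ≡ 8 (mod 14): gcd(8, 14) = 2; 8 - 6 = 2, which IS divisible by 2, so compatible.
    Write x = 6 + 8·t and substitute into x ≡ 8 (mod 14): 8·t ≡ 8 − 6 = 2 (mod 14).
    Divide the congruence (and modulus) by g = 2: 4·t ≡ 1 (mod 7).
    The inverse of 4 mod 7 is 2 (since 4·2 = 8 = 1·7 + 1), so t ≡ 2·1 = 2 ≡ 2 (mod 7).
    Then x = 6 + 8·2 = 22, valid modulo lcm(8, 14) = 56: x ≡ 22 (mod 56).
  Combine with x ≡ 4 (mod 15): gcd(56, 15) = 1; 4 - 22 = -18, which IS divisible by 1, so compatible.
    Write x = 22 + 56·t and substitute into x ≡ 4 (mod 15): 56·t ≡ 4 − 22 = -18 (mod 15).
    Reduce coefficients mod 15: 11·t ≡ 12 (mod 15).
    The inverse of 11 mod 15 is 11 (since 11·11 = 121 = 8·15 + 1), so t ≡ 11·12 = 132 ≡ 12 (mod 15).
    Then x = 22 + 56·12 = 694, valid modulo lcm(56, 15) = 840: x ≡ 694 (mod 840).
Verify: 694 mod 8 = 6, 694 mod 14 = 8, 694 mod 15 = 4.

x ≡ 694 (mod 840).


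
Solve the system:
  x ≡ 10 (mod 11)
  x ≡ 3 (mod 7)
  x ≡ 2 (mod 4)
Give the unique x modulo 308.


Moduli 11, 7, 4 are pairwise coprime; by CRT there is a unique solution modulo M = 11 · 7 · 4 = 308.
Solve pairwise, accumulating the modulus:
  Start with x ≡ 10 (mod 11).
  Combine with x ≡ 3 (mod 7): since gcd(11, 7) = 1, we get a unique residue mod 77.
    Write x = 10 + 11·t and substitute into x ≡ 3 (mod 7): 11·t ≡ 3 − 10 = -7 (mod 7).
    Reduce coefficients mod 7: 4·t ≡ 0 (mod 7).
    The inverse of 4 mod 7 is 2 (since 4·2 = 8 = 1·7 + 1), so t ≡ 2·0 = 0 ≡ 0 (mod 7).
    Then x = 10 + 11·0 = 10, valid modulo lcm(11, 7) = 77: x ≡ 10 (mod 77).
  Combine with x ≡ 2 (mod 4): since gcd(77, 4) = 1, we get a unique residue mod 308.
    Write x = 10 + 77·t and substitute into x ≡ 2 (mod 4): 77·t ≡ 2 − 10 = -8 (mod 4).
    Reduce coefficients mod 4: 1·t ≡ 0 (mod 4).
    So t ≡ 0 (mod 4).
    Then x = 10 + 77·0 = 10, valid modulo lcm(77, 4) = 308: x ≡ 10 (mod 308).
Verify: 10 mod 11 = 10 ✓, 10 mod 7 = 3 ✓, 10 mod 4 = 2 ✓.

x ≡ 10 (mod 308).


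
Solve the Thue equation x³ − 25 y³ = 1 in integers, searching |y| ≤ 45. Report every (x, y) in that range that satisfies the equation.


The equation is x³ - 25y³ = 1. For fixed y, x³ = 25·y³ + 1, so a solution requires the RHS to be a perfect cube.
Strategy: iterate y from -45 to 45, compute RHS = 25·y³ + 1, and check whether it is a (positive or negative) perfect cube.
Check small values of y:
  y = 0: RHS = 1 = (1)³ ⇒ x = 1 works.
  y = 1: RHS = 26 is not a perfect cube.
  y = -1: RHS = -24 is not a perfect cube.
  y = 2: RHS = 201 is not a perfect cube.
  y = -2: RHS = -199 is not a perfect cube.
  y = 3: RHS = 676 is not a perfect cube.
  y = -3: RHS = -674 is not a perfect cube.
Continuing the search up to |y| = 45 finds no further solutions beyond those listed.
Collected solutions: (1, 0).

Solutions (with |y| ≤ 45): (1, 0).


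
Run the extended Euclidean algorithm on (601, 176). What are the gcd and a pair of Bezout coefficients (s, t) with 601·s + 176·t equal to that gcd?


Euclidean algorithm on (601, 176) — divide until remainder is 0:
  601 = 3 · 176 + 73
  176 = 2 · 73 + 30
  73 = 2 · 30 + 13
  30 = 2 · 13 + 4
  13 = 3 · 4 + 1
  4 = 4 · 1 + 0
gcd(601, 176) = 1.
Track Bezout coefficients alongside the remainders: start with r₀ = 601 = a·1 + b·0 (s = 1, t = 0) and r₁ = 176 = a·0 + b·1 (s = 0, t = 1); each new remainder r_{k+1} = r_{k-1} − q_k·r_k inherits s_{k+1} = s_{k-1} − q_k·s_k, t_{k+1} = t_{k-1} − q_k·t_k, so r_k = a·s_k + b·t_k at every step:
  q = 3: r = 73, s = 1 − 3·0 = 1, t = 0 − 3·1 = -3  (check: 601·1 + 176·(-3) = 73)
  q = 2: r = 30, s = 0 − 2·1 = -2, t = 1 − 2·(-3) = 7  (check: 601·(-2) + 176·7 = 30)
  q = 2: r = 13, s = 1 − 2·(-2) = 5, t = -3 − 2·7 = -17  (check: 601·5 + 176·(-17) = 13)
  q = 2: r = 4, s = -2 − 2·5 = -12, t = 7 − 2·(-17) = 41  (check: 601·(-12) + 176·41 = 4)
  q = 3: r = 1, s = 5 − 3·(-12) = 41, t = -17 − 3·41 = -140  (check: 601·41 + 176·(-140) = 1)
The row with r = 1 (the gcd) gives the Bezout coefficients s = 41, t = -140.
Result: 601 · (41) + 176 · (-140) = 1.

gcd(601, 176) = 1; s = 41, t = -140 (check: 601·41 + 176·(-140) = 1).


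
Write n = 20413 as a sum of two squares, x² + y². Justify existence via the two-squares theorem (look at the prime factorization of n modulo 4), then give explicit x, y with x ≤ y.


Step 1: Factor n = 20413 = 137 · 149.
Step 2: Check the mod-4 condition on each prime factor: 137 ≡ 1 (mod 4), exponent 1; 149 ≡ 1 (mod 4), exponent 1.
All primes ≡ 3 (mod 4) appear to even exponent (or don't appear), so by the two-squares theorem n IS expressible as a sum of two squares.
Step 3: Build a representation. Here n = 137 · 149 is a product of primes ≡ 1 (mod 4). Each prime p ≡ 1 (mod 4) is itself a sum of two squares; find a² by testing p − a² for a perfect square:
  137: 137 − 1² = 136, 137 − 2² = 133, 137 − 3² = 128, 137 − 4² = 121 = 11² ⇒ 137 = 4² + 11².
  149: 149 − 1² = 148, 149 − 2² = 145, 149 − 3² = 140, 149 − 4² = 133, 149 − 5² = 124, 149 − 6² = 113, 149 − 7² = 100 = 10² ⇒ 149 = 7² + 10².
  Combine using the Brahmagupta–Fibonacci identity (a² + b²)(c² + d²) = (ac − bd)² + (ad + bc)² = (ac + bd)² + (ad − bc)²:
  137 · 149 = 20413: from (4² + 11²)(7² + 10²), take (4·7 − 11·10, 4·10 + 11·7) = (28 − 110, 40 + 77) = (-82, 117); dropping signs (only squares matter) gives (82, 117); check 82² + 117² = 6724 + 13689 = 20413 ✓.
Step 4: Order so x ≤ y and verify: 82² + 117² = 6724 + 13689 = 20413 = n. ✓

n = 20413 = 82² + 117² (one valid representation with x ≤ y).


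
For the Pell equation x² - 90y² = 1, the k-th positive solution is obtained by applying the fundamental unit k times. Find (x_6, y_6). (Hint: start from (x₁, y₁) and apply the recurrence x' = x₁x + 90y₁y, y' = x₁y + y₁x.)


Step 1: Find the fundamental solution (x₁, y₁) of x² - 90y² = 1.
  Expand √90 as a continued fraction. a₀ = ⌊√90⌋ = 9; iterate m_{k+1} = d_k·a_k − m_k, d_{k+1} = (90 − m_{k+1}²)/d_k, a_{k+1} = ⌊(a₀ + m_{k+1})/d_{k+1}⌋ (starting m₀ = 0, d₀ = 1), with convergents p_k = a_k·p_{k-1} + p_{k-2}, q_k = a_k·q_{k-1} + q_{k-2} (p₋₁ = 1, q₋₁ = 0):
  k = 0: a₀ = 9; p₀/q₀ = 9/1; p₀² − 90·q₀² = 81 − 90 = -9.
  k = 1: m = 9, d = 9, a = ⌊(9 + 9)/9⌋ = 2; p/q = (2·9 + 1)/(2·1 + 0) = 19/2; p² − 90·q² = 361 − 360 = 1.
  The first convergent with p² − 90·q² = 1 gives the fundamental solution (x₁, y₁) = (19, 2).
Step 2: Apply the recurrence (x_{n+1}, y_{n+1}) = (x₁x_n + 90y₁y_n, x₁y_n + y₁x_n) repeatedly.
  From (x_1, y_1) = (19, 2): x_2 = 19·19 + 90·2·2 = 721; y_2 = 19·2 + 2·19 = 76.
  From (x_2, y_2) = (721, 76): x_3 = 19·721 + 90·2·76 = 27379; y_3 = 19·76 + 2·721 = 2886.
  From (x_3, y_3) = (27379, 2886): x_4 = 19·27379 + 90·2·2886 = 1039681; y_4 = 19·2886 + 2·27379 = 109592.
  From (x_4, y_4) = (1039681, 109592): x_5 = 19·1039681 + 90·2·109592 = 39480499; y_5 = 19·109592 + 2·1039681 = 4161610.
  From (x_5, y_5) = (39480499, 4161610): x_6 = 19·39480499 + 90·2·4161610 = 1499219281; y_6 = 19·4161610 + 2·39480499 = 158031588.
Step 3: Verify x_6² - 90·y_6² = 2247658452522156961 - 2247658452522156960 = 1 (should be 1). ✓

(x_1, y_1) = (19, 2); (x_6, y_6) = (1499219281, 158031588).


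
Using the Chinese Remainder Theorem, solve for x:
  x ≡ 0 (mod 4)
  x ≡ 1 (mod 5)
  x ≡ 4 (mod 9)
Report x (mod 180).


Moduli 4, 5, 9 are pairwise coprime; by CRT there is a unique solution modulo M = 4 · 5 · 9 = 180.
Solve pairwise, accumulating the modulus:
  Start with x ≡ 0 (mod 4).
  Combine with x ≡ 1 (mod 5): since gcd(4, 5) = 1, we get a unique residue mod 20.
    Write x = 0 + 4·t and substitute into x ≡ 1 (mod 5): 4·t ≡ 1 − 0 = 1 (mod 5).
    The inverse of 4 mod 5 is 4 (since 4·4 = 16 = 3·5 + 1), so t ≡ 4·1 = 4 ≡ 4 (mod 5).
    Then x = 0 + 4·4 = 16, valid modulo lcm(4, 5) = 20: x ≡ 16 (mod 20).
  Combine with x ≡ 4 (mod 9): since gcd(20, 9) = 1, we get a unique residue mod 180.
    Write x = 16 + 20·t and substitute into x ≡ 4 (mod 9): 20·t ≡ 4 − 16 = -12 (mod 9).
    Reduce coefficients mod 9: 2·t ≡ 6 (mod 9).
    The inverse of 2 mod 9 is 5 (since 2·5 = 10 = 1·9 + 1), so t ≡ 5·6 = 30 ≡ 3 (mod 9).
    Then x = 16 + 20·3 = 76, valid modulo lcm(20, 9) = 180: x ≡ 76 (mod 180).
Verify: 76 mod 4 = 0 ✓, 76 mod 5 = 1 ✓, 76 mod 9 = 4 ✓.

x ≡ 76 (mod 180).


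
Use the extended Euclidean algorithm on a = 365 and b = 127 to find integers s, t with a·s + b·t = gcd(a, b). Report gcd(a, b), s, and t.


Euclidean algorithm on (365, 127) — divide until remainder is 0:
  365 = 2 · 127 + 111
  127 = 1 · 111 + 16
  111 = 6 · 16 + 15
  16 = 1 · 15 + 1
  15 = 15 · 1 + 0
gcd(365, 127) = 1.
Track Bezout coefficients alongside the remainders: start with r₀ = 365 = a·1 + b·0 (s = 1, t = 0) and r₁ = 127 = a·0 + b·1 (s = 0, t = 1); each new remainder r_{k+1} = r_{k-1} − q_k·r_k inherits s_{k+1} = s_{k-1} − q_k·s_k, t_{k+1} = t_{k-1} − q_k·t_k, so r_k = a·s_k + b·t_k at every step:
  q = 2: r = 111, s = 1 − 2·0 = 1, t = 0 − 2·1 = -2  (check: 365·1 + 127·(-2) = 111)
  q = 1: r = 16, s = 0 − 1·1 = -1, t = 1 − 1·(-2) = 3  (check: 365·(-1) + 127·3 = 16)
  q = 6: r = 15, s = 1 − 6·(-1) = 7, t = -2 − 6·3 = -20  (check: 365·7 + 127·(-20) = 15)
  q = 1: r = 1, s = -1 − 1·7 = -8, t = 3 − 1·(-20) = 23  (check: 365·(-8) + 127·23 = 1)
The row with r = 1 (the gcd) gives the Bezout coefficients s = -8, t = 23.
Result: 365 · (-8) + 127 · (23) = 1.

gcd(365, 127) = 1; s = -8, t = 23 (check: 365·(-8) + 127·23 = 1).


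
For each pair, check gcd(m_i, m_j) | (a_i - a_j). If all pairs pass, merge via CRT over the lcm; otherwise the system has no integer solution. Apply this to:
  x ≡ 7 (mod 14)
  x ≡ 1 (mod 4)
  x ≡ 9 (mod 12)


Moduli 14, 4, 12 are not pairwise coprime, so CRT works modulo lcm(m_i) when all pairwise compatibility conditions hold.
Pairwise compatibility: gcd(m_i, m_j) must divide a_i - a_j for every pair.
Merge one congruence at a time:
  Start: x ≡ 7 (mod 14).
  Combine with x ≡ 1 (mod 4): gcd(14, 4) = 2; 1 - 7 = -6, which IS divisible by 2, so compatible.
    Write x = 7 + 14·t and substitute into x ≡ 1 (mod 4): 14·t ≡ 1 − 7 = -6 (mod 4).
    Divide the congruence (and modulus) by g = 2: 7·t ≡ -3 (mod 2).
    Reduce coefficients mod 2: 1·t ≡ 1 (mod 2).
    So t ≡ 1 (mod 2).
    Then x = 7 + 14·1 = 21, valid modulo lcm(14, 4) = 28: x ≡ 21 (mod 28).
  Combine with x ≡ 9 (mod 12): gcd(28, 12) = 4; 9 - 21 = -12, which IS divisible by 4, so compatible.
    Write x = 21 + 28·t and substitute into x ≡ 9 (mod 12): 28·t ≡ 9 − 21 = -12 (mod 12).
    Divide the congruence (and modulus) by g = 4: 7·t ≡ -3 (mod 3).
    Reduce coefficients mod 3: 1·t ≡ 0 (mod 3).
    So t ≡ 0 (mod 3).
    Then x = 21 + 28·0 = 21, valid modulo lcm(28, 12) = 84: x ≡ 21 (mod 84).
Verify: 21 mod 14 = 7, 21 mod 4 = 1, 21 mod 12 = 9.

x ≡ 21 (mod 84).


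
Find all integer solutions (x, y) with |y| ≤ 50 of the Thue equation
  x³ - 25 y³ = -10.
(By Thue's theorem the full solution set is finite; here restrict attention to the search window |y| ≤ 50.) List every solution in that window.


The equation is x³ - 25y³ = -10. For fixed y, x³ = 25·y³ − 10, so a solution requires the RHS to be a perfect cube.
Strategy: iterate y from -50 to 50, compute RHS = 25·y³ − 10, and check whether it is a (positive or negative) perfect cube.
Check small values of y:
  y = 0: RHS = -10 is not a perfect cube.
  y = 1: RHS = 15 is not a perfect cube.
  y = -1: RHS = -35 is not a perfect cube.
  y = 2: RHS = 190 is not a perfect cube.
  y = -2: RHS = -210 is not a perfect cube.
  y = 3: RHS = 665 is not a perfect cube.
  y = -3: RHS = -685 is not a perfect cube.
Continuing the search up to |y| = 50 finds no solutions either.
No (x, y) in the scanned range satisfies the equation.

No integer solutions with |y| ≤ 50.


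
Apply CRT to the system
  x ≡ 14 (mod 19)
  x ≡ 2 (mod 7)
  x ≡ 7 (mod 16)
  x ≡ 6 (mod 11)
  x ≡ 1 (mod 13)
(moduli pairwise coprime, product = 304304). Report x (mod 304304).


Product of moduli M = 19 · 7 · 16 · 11 · 13 = 304304.
Merge one congruence at a time:
  Start: x ≡ 14 (mod 19).
  Combine with x ≡ 2 (mod 7); new modulus lcm = 133.
    Write x = 14 + 19·t and substitute into x ≡ 2 (mod 7): 19·t ≡ 2 − 14 = -12 (mod 7).
    Reduce coefficients mod 7: 5·t ≡ 2 (mod 7).
    The inverse of 5 mod 7 is 3 (since 5·3 = 15 = 2·7 + 1), so t ≡ 3·2 = 6 ≡ 6 (mod 7).
    Then x = 14 + 19·6 = 128, valid modulo lcm(19, 7) = 133: x ≡ 128 (mod 133).
  Combine with x ≡ 7 (mod 16); new modulus lcm = 2128.
    Write x = 128 + 133·t and substitute into x ≡ 7 (mod 16): 133·t ≡ 7 − 128 = -121 (mod 16).
    Reduce coefficients mod 16: 5·t ≡ 7 (mod 16).
    The inverse of 5 mod 16 is 13 (since 5·13 = 65 = 4·16 + 1), so t ≡ 13·7 = 91 ≡ 11 (mod 16).
    Then x = 128 + 133·11 = 1591, valid modulo lcm(133, 16) = 2128: x ≡ 1591 (mod 2128).
  Combine with x ≡ 6 (mod 11); new modulus lcm = 23408.
    Write x = 1591 + 2128·t and substitute into x ≡ 6 (mod 11): 2128·t ≡ 6 − 1591 = -1585 (mod 11).
    Reduce coefficients mod 11: 5·t ≡ 10 (mod 11).
    The inverse of 5 mod 11 is 9 (since 5·9 = 45 = 4·11 + 1), so t ≡ 9·10 = 90 ≡ 2 (mod 11).
    Then x = 1591 + 2128·2 = 5847, valid modulo lcm(2128, 11) = 23408: x ≡ 5847 (mod 23408).
  Combine with x ≡ 1 (mod 13); new modulus lcm = 304304.
    Write x = 5847 + 23408·t and substitute into x ≡ 1 (mod 13): 23408·t ≡ 1 − 5847 = -5846 (mod 13).
    Reduce coefficients mod 13: 8·t ≡ 4 (mod 13).
    The inverse of 8 mod 13 is 5 (since 8·5 = 40 = 3·13 + 1), so t ≡ 5·4 = 20 ≡ 7 (mod 13).
    Then x = 5847 + 23408·7 = 169703, valid modulo lcm(23408, 13) = 304304: x ≡ 169703 (mod 304304).
Verify against each original: 169703 mod 19 = 14, 169703 mod 7 = 2, 169703 mod 16 = 7, 169703 mod 11 = 6, 169703 mod 13 = 1.

x ≡ 169703 (mod 304304).


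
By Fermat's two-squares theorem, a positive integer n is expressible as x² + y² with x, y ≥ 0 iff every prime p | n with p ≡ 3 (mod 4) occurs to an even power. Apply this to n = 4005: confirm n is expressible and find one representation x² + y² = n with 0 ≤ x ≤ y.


Step 1: Factor n = 4005 = 3^2 · 5 · 89.
Step 2: Check the mod-4 condition on each prime factor: 3 ≡ 3 (mod 4), exponent 2 (must be even); 5 ≡ 1 (mod 4), exponent 1; 89 ≡ 1 (mod 4), exponent 1.
All primes ≡ 3 (mod 4) appear to even exponent (or don't appear), so by the two-squares theorem n IS expressible as a sum of two squares.
Step 3: Build a representation. Group n = k² · m with k = 3 and m = 5 · 89 = 445 (a product of primes ≡ 1 (mod 4)); a representation of m scales to one of n via (k·x)² + (k·y)² = k²(x² + y²). Each prime p ≡ 1 (mod 4) is itself a sum of two squares; find a² by testing p − a² for a perfect square:
  5: 5 − 1² = 4 = 2² ⇒ 5 = 1² + 2².
  89: 89 − 1² = 88, 89 − 2² = 85, 89 − 3² = 80, 89 − 4² = 73, 89 − 5² = 64 = 8² ⇒ 89 = 5² + 8².
  Combine using the Brahmagupta–Fibonacci identity (a² + b²)(c² + d²) = (ac − bd)² + (ad + bc)² = (ac + bd)² + (ad − bc)²:
  5 · 89 = 445: from (1² + 2²)(5² + 8²), take (1·5 − 2·8, 1·8 + 2·5) = (5 − 16, 8 + 10) = (-11, 18); dropping signs (only squares matter) gives (11, 18); check 11² + 18² = 121 + 324 = 445 ✓.
  Scale by k = 3: (3·11, 3·18) = (33, 54).
Step 4: Order so x ≤ y and verify: 33² + 54² = 1089 + 2916 = 4005 = n. ✓

n = 4005 = 33² + 54² (one valid representation with x ≤ y).


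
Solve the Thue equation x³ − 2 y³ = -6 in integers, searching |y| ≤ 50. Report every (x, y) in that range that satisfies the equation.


The equation is x³ - 2y³ = -6. For fixed y, x³ = 2·y³ − 6, so a solution requires the RHS to be a perfect cube.
Strategy: iterate y from -50 to 50, compute RHS = 2·y³ − 6, and check whether it is a (positive or negative) perfect cube.
Check small values of y:
  y = 0: RHS = -6 is not a perfect cube.
  y = 1: RHS = -4 is not a perfect cube.
  y = -1: RHS = -8 = (-2)³ ⇒ x = -2 works.
  y = 2: RHS = 10 is not a perfect cube.
  y = -2: RHS = -22 is not a perfect cube.
  y = 3: RHS = 48 is not a perfect cube.
  y = -3: RHS = -60 is not a perfect cube.
Continuing the search up to |y| = 50 finds no further solutions beyond those listed.
Collected solutions: (-2, -1).

Solutions (with |y| ≤ 50): (-2, -1).


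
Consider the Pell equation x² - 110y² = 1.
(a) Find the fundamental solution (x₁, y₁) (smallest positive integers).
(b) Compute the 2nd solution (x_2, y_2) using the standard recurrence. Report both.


Step 1: Find the fundamental solution (x₁, y₁) of x² - 110y² = 1.
  Expand √110 as a continued fraction. a₀ = ⌊√110⌋ = 10; iterate m_{k+1} = d_k·a_k − m_k, d_{k+1} = (110 − m_{k+1}²)/d_k, a_{k+1} = ⌊(a₀ + m_{k+1})/d_{k+1}⌋ (starting m₀ = 0, d₀ = 1), with convergents p_k = a_k·p_{k-1} + p_{k-2}, q_k = a_k·q_{k-1} + q_{k-2} (p₋₁ = 1, q₋₁ = 0):
  k = 0: a₀ = 10; p₀/q₀ = 10/1; p₀² − 110·q₀² = 100 − 110 = -10.
  k = 1: m = 10, d = 10, a = ⌊(10 + 10)/10⌋ = 2; p/q = (2·10 + 1)/(2·1 + 0) = 21/2; p² − 110·q² = 441 − 440 = 1.
  The first convergent with p² − 110·q² = 1 gives the fundamental solution (x₁, y₁) = (21, 2).
Step 2: Apply the recurrence (x_{n+1}, y_{n+1}) = (x₁x_n + 110y₁y_n, x₁y_n + y₁x_n) repeatedly.
  From (x_1, y_1) = (21, 2): x_2 = 21·21 + 110·2·2 = 881; y_2 = 21·2 + 2·21 = 84.
Step 3: Verify x_2² - 110·y_2² = 776161 - 776160 = 1 (should be 1). ✓

(x_1, y_1) = (21, 2); (x_2, y_2) = (881, 84).


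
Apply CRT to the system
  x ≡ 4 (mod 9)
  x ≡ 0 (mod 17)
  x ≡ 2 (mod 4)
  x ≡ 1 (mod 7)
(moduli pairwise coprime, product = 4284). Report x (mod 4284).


Product of moduli M = 9 · 17 · 4 · 7 = 4284.
Merge one congruence at a time:
  Start: x ≡ 4 (mod 9).
  Combine with x ≡ 0 (mod 17); new modulus lcm = 153.
    Write x = 4 + 9·t and substitute into x ≡ 0 (mod 17): 9·t ≡ 0 − 4 = -4 (mod 17).
    Reduce coefficients mod 17: 9·t ≡ 13 (mod 17).
    The inverse of 9 mod 17 is 2 (since 9·2 = 18 = 1·17 + 1), so t ≡ 2·13 = 26 ≡ 9 (mod 17).
    Then x = 4 + 9·9 = 85, valid modulo lcm(9, 17) = 153: x ≡ 85 (mod 153).
  Combine with x ≡ 2 (mod 4); new modulus lcm = 612.
    Write x = 85 + 153·t and substitute into x ≡ 2 (mod 4): 153·t ≡ 2 − 85 = -83 (mod 4).
    Reduce coefficients mod 4: 1·t ≡ 1 (mod 4).
    So t ≡ 1 (mod 4).
    Then x = 85 + 153·1 = 238, valid modulo lcm(153, 4) = 612: x ≡ 238 (mod 612).
  Combine with x ≡ 1 (mod 7); new modulus lcm = 4284.
    Write x = 238 + 612·t and substitute into x ≡ 1 (mod 7): 612·t ≡ 1 − 238 = -237 (mod 7).
    Reduce coefficients mod 7: 3·t ≡ 1 (mod 7).
    The inverse of 3 mod 7 is 5 (since 3·5 = 15 = 2·7 + 1), so t ≡ 5·1 = 5 ≡ 5 (mod 7).
    Then x = 238 + 612·5 = 3298, valid modulo lcm(612, 7) = 4284: x ≡ 3298 (mod 4284).
Verify against each original: 3298 mod 9 = 4, 3298 mod 17 = 0, 3298 mod 4 = 2, 3298 mod 7 = 1.

x ≡ 3298 (mod 4284).


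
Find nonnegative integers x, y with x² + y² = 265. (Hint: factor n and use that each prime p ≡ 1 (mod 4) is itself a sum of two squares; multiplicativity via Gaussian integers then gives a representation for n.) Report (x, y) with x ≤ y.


Step 1: Factor n = 265 = 5 · 53.
Step 2: Check the mod-4 condition on each prime factor: 5 ≡ 1 (mod 4), exponent 1; 53 ≡ 1 (mod 4), exponent 1.
All primes ≡ 3 (mod 4) appear to even exponent (or don't appear), so by the two-squares theorem n IS expressible as a sum of two squares.
Step 3: Build a representation. Here n = 5 · 53 is a product of primes ≡ 1 (mod 4). Each prime p ≡ 1 (mod 4) is itself a sum of two squares; find a² by testing p − a² for a perfect square:
  5: 5 − 1² = 4 = 2² ⇒ 5 = 1² + 2².
  53: 53 − 1² = 52, 53 − 2² = 49 = 7² ⇒ 53 = 2² + 7².
  Combine using the Brahmagupta–Fibonacci identity (a² + b²)(c² + d²) = (ac − bd)² + (ad + bc)² = (ac + bd)² + (ad − bc)²:
  5 · 53 = 265: from (1² + 2²)(2² + 7²), take (1·2 − 2·7, 1·7 + 2·2) = (2 − 14, 7 + 4) = (-12, 11); dropping signs (only squares matter) gives (12, 11); check 12² + 11² = 144 + 121 = 265 ✓.
Step 4: Order so x ≤ y and verify: 11² + 12² = 121 + 144 = 265 = n. ✓

n = 265 = 11² + 12² (one valid representation with x ≤ y).


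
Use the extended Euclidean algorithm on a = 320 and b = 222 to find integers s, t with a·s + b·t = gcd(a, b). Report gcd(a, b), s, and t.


Euclidean algorithm on (320, 222) — divide until remainder is 0:
  320 = 1 · 222 + 98
  222 = 2 · 98 + 26
  98 = 3 · 26 + 20
  26 = 1 · 20 + 6
  20 = 3 · 6 + 2
  6 = 3 · 2 + 0
gcd(320, 222) = 2.
Track Bezout coefficients alongside the remainders: start with r₀ = 320 = a·1 + b·0 (s = 1, t = 0) and r₁ = 222 = a·0 + b·1 (s = 0, t = 1); each new remainder r_{k+1} = r_{k-1} − q_k·r_k inherits s_{k+1} = s_{k-1} − q_k·s_k, t_{k+1} = t_{k-1} − q_k·t_k, so r_k = a·s_k + b·t_k at every step:
  q = 1: r = 98, s = 1 − 1·0 = 1, t = 0 − 1·1 = -1  (check: 320·1 + 222·(-1) = 98)
  q = 2: r = 26, s = 0 − 2·1 = -2, t = 1 − 2·(-1) = 3  (check: 320·(-2) + 222·3 = 26)
  q = 3: r = 20, s = 1 − 3·(-2) = 7, t = -1 − 3·3 = -10  (check: 320·7 + 222·(-10) = 20)
  q = 1: r = 6, s = -2 − 1·7 = -9, t = 3 − 1·(-10) = 13  (check: 320·(-9) + 222·13 = 6)
  q = 3: r = 2, s = 7 − 3·(-9) = 34, t = -10 − 3·13 = -49  (check: 320·34 + 222·(-49) = 2)
The row with r = 2 (the gcd) gives the Bezout coefficients s = 34, t = -49.
Result: 320 · (34) + 222 · (-49) = 2.

gcd(320, 222) = 2; s = 34, t = -49 (check: 320·34 + 222·(-49) = 2).


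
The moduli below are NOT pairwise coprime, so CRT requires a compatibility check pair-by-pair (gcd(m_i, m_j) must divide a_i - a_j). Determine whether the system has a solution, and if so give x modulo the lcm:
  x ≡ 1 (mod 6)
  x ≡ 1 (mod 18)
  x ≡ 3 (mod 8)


Moduli 6, 18, 8 are not pairwise coprime, so CRT works modulo lcm(m_i) when all pairwise compatibility conditions hold.
Pairwise compatibility: gcd(m_i, m_j) must divide a_i - a_j for every pair.
Merge one congruence at a time:
  Start: x ≡ 1 (mod 6).
  Combine with x ≡ 1 (mod 18): gcd(6, 18) = 6; 1 - 1 = 0, which IS divisible by 6, so compatible.
    Write x = 1 + 6·t and substitute into x ≡ 1 (mod 18): 6·t ≡ 1 − 1 = 0 (mod 18).
    Divide the congruence (and modulus) by g = 6: 1·t ≡ 0 (mod 3).
    So t ≡ 0 (mod 3).
    Then x = 1 + 6·0 = 1, valid modulo lcm(6, 18) = 18: x ≡ 1 (mod 18).
  Combine with x ≡ 3 (mod 8): gcd(18, 8) = 2; 3 - 1 = 2, which IS divisible by 2, so compatible.
    Write x = 1 + 18·t and substitute into x ≡ 3 (mod 8): 18·t ≡ 3 − 1 = 2 (mod 8).
    Divide the congruence (and modulus) by g = 2: 9·t ≡ 1 (mod 4).
    Reduce coefficients mod 4: 1·t ≡ 1 (mod 4).
    So t ≡ 1 (mod 4).
    Then x = 1 + 18·1 = 19, valid modulo lcm(18, 8) = 72: x ≡ 19 (mod 72).
Verify: 19 mod 6 = 1, 19 mod 18 = 1, 19 mod 8 = 3.

x ≡ 19 (mod 72).


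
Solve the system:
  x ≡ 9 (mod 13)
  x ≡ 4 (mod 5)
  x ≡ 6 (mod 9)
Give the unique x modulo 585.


Moduli 13, 5, 9 are pairwise coprime; by CRT there is a unique solution modulo M = 13 · 5 · 9 = 585.
Solve pairwise, accumulating the modulus:
  Start with x ≡ 9 (mod 13).
  Combine with x ≡ 4 (mod 5): since gcd(13, 5) = 1, we get a unique residue mod 65.
    Write x = 9 + 13·t and substitute into x ≡ 4 (mod 5): 13·t ≡ 4 − 9 = -5 (mod 5).
    Reduce coefficients mod 5: 3·t ≡ 0 (mod 5).
    The inverse of 3 mod 5 is 2 (since 3·2 = 6 = 1·5 + 1), so t ≡ 2·0 = 0 ≡ 0 (mod 5).
    Then x = 9 + 13·0 = 9, valid modulo lcm(13, 5) = 65: x ≡ 9 (mod 65).
  Combine with x ≡ 6 (mod 9): since gcd(65, 9) = 1, we get a unique residue mod 585.
    Write x = 9 + 65·t and substitute into x ≡ 6 (mod 9): 65·t ≡ 6 − 9 = -3 (mod 9).
    Reduce coefficients mod 9: 2·t ≡ 6 (mod 9).
    The inverse of 2 mod 9 is 5 (since 2·5 = 10 = 1·9 + 1), so t ≡ 5·6 = 30 ≡ 3 (mod 9).
    Then x = 9 + 65·3 = 204, valid modulo lcm(65, 9) = 585: x ≡ 204 (mod 585).
Verify: 204 mod 13 = 9 ✓, 204 mod 5 = 4 ✓, 204 mod 9 = 6 ✓.

x ≡ 204 (mod 585).
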